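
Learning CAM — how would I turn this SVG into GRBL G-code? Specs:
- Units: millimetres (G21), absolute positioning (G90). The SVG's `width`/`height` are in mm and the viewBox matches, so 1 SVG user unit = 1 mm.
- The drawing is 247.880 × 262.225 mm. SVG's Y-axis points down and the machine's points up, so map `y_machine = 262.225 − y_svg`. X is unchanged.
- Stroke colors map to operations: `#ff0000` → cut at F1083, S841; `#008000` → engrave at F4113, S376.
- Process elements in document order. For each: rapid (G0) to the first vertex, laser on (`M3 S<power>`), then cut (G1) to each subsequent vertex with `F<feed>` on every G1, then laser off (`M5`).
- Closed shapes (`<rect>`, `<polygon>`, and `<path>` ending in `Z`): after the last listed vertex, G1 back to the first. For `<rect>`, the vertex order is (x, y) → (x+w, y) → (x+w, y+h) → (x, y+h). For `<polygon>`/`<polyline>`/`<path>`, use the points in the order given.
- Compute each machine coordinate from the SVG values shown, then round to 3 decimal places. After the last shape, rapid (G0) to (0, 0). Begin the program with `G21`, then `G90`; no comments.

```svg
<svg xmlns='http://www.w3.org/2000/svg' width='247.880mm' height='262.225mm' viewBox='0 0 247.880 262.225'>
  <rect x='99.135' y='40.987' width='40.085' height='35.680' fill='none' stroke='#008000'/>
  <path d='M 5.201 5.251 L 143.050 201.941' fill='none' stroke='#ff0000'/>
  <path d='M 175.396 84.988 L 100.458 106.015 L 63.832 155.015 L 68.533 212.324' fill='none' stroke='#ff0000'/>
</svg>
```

G21
G90
G0 X99.135 Y221.238
M3 S376
G1 X139.220 Y221.238 F4113
G1 X139.220 Y185.558 F4113
G1 X99.135 Y185.558 F4113
G1 X99.135 Y221.238 F4113
M5
G0 X5.201 Y256.974
M3 S841
G1 X143.050 Y60.284 F1083
M5
G0 X175.396 Y177.237
M3 S841
G1 X100.458 Y156.210 F1083
G1 X63.832 Y107.210 F1083
G1 X68.533 Y49.901 F1083
M5
G0 X0.000 Y0.000

1 u = 1 mm; y_m = 262.225 − y.

[1] `<rect>` rectangle, #008000→engrave S376 F4113: (99.135,221.238) → (139.220,221.238) → (139.220,185.558) → (99.135,185.558) → (99.135,221.238) (closed)

[2] `<path>` line segment, #ff0000→cut S841 F1083: (5.201,256.974) → (143.050,60.284)

[3] `<path>` open polyline, #ff0000→cut S841 F1083: (175.396,177.237) → (100.458,156.210) → (63.832,107.210) → (68.533,49.901)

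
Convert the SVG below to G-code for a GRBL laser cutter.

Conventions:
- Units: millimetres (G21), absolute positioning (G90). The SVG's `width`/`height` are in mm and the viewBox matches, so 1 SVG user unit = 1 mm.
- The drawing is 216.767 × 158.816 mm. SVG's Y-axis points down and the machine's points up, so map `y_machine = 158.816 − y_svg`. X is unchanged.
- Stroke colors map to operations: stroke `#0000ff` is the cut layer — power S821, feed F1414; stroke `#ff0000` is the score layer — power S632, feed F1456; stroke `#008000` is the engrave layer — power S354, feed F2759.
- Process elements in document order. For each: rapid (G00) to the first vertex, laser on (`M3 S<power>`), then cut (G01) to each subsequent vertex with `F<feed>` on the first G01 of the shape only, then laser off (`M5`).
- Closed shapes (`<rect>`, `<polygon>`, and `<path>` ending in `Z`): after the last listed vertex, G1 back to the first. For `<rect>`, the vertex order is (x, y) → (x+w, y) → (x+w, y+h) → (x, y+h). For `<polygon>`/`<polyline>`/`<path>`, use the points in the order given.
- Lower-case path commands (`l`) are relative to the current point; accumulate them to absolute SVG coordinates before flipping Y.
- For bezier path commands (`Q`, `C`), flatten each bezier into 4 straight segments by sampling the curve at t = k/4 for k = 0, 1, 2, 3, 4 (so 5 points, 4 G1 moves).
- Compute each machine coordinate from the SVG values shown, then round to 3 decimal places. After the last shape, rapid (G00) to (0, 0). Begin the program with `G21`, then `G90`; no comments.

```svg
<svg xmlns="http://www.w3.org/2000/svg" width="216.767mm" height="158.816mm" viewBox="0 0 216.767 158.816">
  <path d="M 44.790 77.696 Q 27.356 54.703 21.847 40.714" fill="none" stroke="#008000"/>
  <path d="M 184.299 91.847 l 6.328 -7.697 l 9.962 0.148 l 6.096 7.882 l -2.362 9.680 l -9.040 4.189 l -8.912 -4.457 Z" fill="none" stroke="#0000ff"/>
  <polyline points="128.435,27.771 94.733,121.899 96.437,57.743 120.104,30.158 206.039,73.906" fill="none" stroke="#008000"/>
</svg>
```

1 u = 1 mm; y_m = 158.816 − y.

[1] `<path>` quadratic bezier, #008000→engrave S354 F2759: (44.790,81.120) → (36.818,92.054) → (30.337,101.862) → (25.347,110.545) → (21.847,118.102)

[2] `<path>` regular polygon, #0000ff→cut S821 F1414: (184.299,66.969) → (190.627,74.666) → (200.589,74.518) → (206.685,66.636) → (204.323,56.956) → (195.283,52.767) → (186.371,57.224) → (184.299,66.969) (closed)

[3] `<polyline>` open polyline, #008000→engrave S354 F2759: (128.435,131.045) → (94.733,36.917) → (96.437,101.073) → (120.104,128.658) → (206.039,84.910)

G21
G90
G00 X44.790 Y81.120
M3 S354
G01 X36.818 Y92.054 F2759
G01 X30.337 Y101.862
G01 X25.347 Y110.545
G01 X21.847 Y118.102
M5
G00 X184.299 Y66.969
M3 S821
G01 X190.627 Y74.666 F1414
G01 X200.589 Y74.518
G01 X206.685 Y66.636
G01 X204.323 Y56.956
G01 X195.283 Y52.767
G01 X186.371 Y57.224
G01 X184.299 Y66.969
M5
G00 X128.435 Y131.045
M3 S354
G01 X94.733 Y36.917 F2759
G01 X96.437 Y101.073
G01 X120.104 Y128.658
G01 X206.039 Y84.910
M5
G00 X0.000 Y0.000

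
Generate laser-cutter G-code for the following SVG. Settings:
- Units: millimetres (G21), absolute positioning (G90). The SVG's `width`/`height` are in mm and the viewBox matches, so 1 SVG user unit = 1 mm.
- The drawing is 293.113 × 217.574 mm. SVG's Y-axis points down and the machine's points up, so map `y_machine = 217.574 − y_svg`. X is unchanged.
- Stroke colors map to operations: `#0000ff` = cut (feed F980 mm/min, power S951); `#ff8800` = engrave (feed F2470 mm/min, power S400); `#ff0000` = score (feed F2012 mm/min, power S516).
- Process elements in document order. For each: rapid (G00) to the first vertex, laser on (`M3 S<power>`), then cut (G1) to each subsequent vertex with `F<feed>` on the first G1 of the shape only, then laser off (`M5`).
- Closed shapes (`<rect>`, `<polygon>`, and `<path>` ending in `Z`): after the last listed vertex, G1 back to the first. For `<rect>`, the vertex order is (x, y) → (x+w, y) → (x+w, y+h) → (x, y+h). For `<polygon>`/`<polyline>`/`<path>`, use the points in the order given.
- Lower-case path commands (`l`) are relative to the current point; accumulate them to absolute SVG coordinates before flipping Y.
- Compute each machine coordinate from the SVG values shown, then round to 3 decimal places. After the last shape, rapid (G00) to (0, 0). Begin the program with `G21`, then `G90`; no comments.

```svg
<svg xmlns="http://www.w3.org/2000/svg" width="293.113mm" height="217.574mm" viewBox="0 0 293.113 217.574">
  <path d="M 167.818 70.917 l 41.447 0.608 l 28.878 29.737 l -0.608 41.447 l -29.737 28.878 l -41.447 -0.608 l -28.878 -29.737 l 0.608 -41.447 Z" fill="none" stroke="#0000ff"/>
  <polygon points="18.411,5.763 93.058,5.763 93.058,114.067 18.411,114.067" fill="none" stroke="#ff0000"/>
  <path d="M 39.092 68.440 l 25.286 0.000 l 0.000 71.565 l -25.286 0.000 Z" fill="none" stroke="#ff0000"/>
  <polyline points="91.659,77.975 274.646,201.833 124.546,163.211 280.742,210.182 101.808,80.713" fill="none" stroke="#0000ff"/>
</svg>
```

1 u = 1 mm; y_m = 217.574 − y.

[1] `<path>` regular polygon, #0000ff→cut S951 F980: (167.818,146.657) → (209.265,146.049) → (238.143,116.312) → (237.535,74.865) → (207.798,45.987) → (166.351,46.595) → (137.473,76.332) → (138.081,117.779) → (167.818,146.657) (closed)

[2] `<polygon>` rectangle, #ff0000→score S516 F2012: (18.411,211.811) → (93.058,211.811) → (93.058,103.507) → (18.411,103.507) → (18.411,211.811) (closed)

[3] `<path>` rectangle, #ff0000→score S516 F2012: (39.092,149.134) → (64.378,149.134) → (64.378,77.569) → (39.092,77.569) → (39.092,149.134) (closed)

[4] `<polyline>` open polyline, #0000ff→cut S951 F980: (91.659,139.599) → (274.646,15.741) → (124.546,54.363) → (280.742,7.392) → (101.808,136.861)

G21
G90
G00 X167.818 Y146.657
M3 S951
G1 X209.265 Y146.049 F980
G1 X238.143 Y116.312
G1 X237.535 Y74.865
G1 X207.798 Y45.987
G1 X166.351 Y46.595
G1 X137.473 Y76.332
G1 X138.081 Y117.779
G1 X167.818 Y146.657
M5
G00 X18.411 Y211.811
M3 S516
G1 X93.058 Y211.811 F2012
G1 X93.058 Y103.507
G1 X18.411 Y103.507
G1 X18.411 Y211.811
M5
G00 X39.092 Y149.134
M3 S516
G1 X64.378 Y149.134 F2012
G1 X64.378 Y77.569
G1 X39.092 Y77.569
G1 X39.092 Y149.134
M5
G00 X91.659 Y139.599
M3 S951
G1 X274.646 Y15.741 F980
G1 X124.546 Y54.363
G1 X280.742 Y7.392
G1 X101.808 Y136.861
M5
G00 X0.000 Y0.000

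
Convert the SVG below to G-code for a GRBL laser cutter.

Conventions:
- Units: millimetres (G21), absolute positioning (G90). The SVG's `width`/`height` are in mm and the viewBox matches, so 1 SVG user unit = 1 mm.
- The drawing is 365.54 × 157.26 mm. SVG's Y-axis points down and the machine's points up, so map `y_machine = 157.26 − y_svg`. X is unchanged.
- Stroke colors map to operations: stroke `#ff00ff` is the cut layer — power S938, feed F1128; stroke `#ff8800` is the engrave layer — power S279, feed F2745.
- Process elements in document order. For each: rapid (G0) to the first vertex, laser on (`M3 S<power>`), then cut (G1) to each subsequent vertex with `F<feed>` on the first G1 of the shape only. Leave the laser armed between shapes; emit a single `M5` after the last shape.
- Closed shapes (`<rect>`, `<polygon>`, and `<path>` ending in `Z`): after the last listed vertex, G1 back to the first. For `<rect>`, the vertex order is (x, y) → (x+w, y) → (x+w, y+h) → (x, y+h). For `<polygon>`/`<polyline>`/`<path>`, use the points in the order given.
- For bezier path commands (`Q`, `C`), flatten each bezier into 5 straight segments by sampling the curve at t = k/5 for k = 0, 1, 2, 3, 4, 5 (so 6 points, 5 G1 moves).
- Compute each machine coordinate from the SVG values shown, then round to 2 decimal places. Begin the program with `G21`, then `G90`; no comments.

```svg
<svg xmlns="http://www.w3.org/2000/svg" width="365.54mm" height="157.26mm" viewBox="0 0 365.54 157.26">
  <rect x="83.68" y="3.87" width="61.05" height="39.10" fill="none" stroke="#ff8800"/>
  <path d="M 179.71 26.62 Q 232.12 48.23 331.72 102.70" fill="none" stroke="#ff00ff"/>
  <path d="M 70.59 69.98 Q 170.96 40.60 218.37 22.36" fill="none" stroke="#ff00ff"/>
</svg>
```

G21
G90
G0 X83.68 Y153.39
M3 S279
G1 X144.73 Y153.39 F2745
G1 X144.73 Y114.29
G1 X83.68 Y114.29
G1 X83.68 Y153.39
G0 X179.71 Y130.64
M3 S938
G1 X202.56 Y120.68 F1128
G1 X229.19 Y108.09
G1 X259.59 Y92.88
G1 X293.77 Y75.03
G1 X331.72 Y54.56
G0 X70.59 Y87.28
M3 S938
G1 X108.62 Y98.59 F1128
G1 X142.41 Y109.00
G1 X171.97 Y118.53
G1 X197.29 Y127.16
G1 X218.37 Y134.90
M5

Since the viewBox matches the mm dimensions, user units are millimetres directly. The only transform is the Y-flip y_m = 157.26 − y_svg.

Shape 1 is a rectangle drawn with `<rect>`. Its stroke #ff8800 means engrave at S279, F2745. After flipping Y the toolpath is (83.68,153.39) → (144.73,153.39) → (144.73,114.29) → (83.68,114.29) → (83.68,153.39), returning to the start.

Shape 2 is a quadratic bezier drawn with `<path>`. Its stroke #ff00ff means cut at S938, F1128. After flipping Y the toolpath is (179.71,130.64) → (202.56,120.68) → (229.19,108.09) → (259.59,92.88) → (293.77,75.03) → (331.72,54.56).

Shape 3 is a quadratic bezier drawn with `<path>`. Its stroke #ff00ff means cut at S938, F1128. After flipping Y the toolpath is (70.59,87.28) → (108.62,98.59) → (142.41,109.00) → (171.97,118.53) → (197.29,127.16) → (218.37,134.90).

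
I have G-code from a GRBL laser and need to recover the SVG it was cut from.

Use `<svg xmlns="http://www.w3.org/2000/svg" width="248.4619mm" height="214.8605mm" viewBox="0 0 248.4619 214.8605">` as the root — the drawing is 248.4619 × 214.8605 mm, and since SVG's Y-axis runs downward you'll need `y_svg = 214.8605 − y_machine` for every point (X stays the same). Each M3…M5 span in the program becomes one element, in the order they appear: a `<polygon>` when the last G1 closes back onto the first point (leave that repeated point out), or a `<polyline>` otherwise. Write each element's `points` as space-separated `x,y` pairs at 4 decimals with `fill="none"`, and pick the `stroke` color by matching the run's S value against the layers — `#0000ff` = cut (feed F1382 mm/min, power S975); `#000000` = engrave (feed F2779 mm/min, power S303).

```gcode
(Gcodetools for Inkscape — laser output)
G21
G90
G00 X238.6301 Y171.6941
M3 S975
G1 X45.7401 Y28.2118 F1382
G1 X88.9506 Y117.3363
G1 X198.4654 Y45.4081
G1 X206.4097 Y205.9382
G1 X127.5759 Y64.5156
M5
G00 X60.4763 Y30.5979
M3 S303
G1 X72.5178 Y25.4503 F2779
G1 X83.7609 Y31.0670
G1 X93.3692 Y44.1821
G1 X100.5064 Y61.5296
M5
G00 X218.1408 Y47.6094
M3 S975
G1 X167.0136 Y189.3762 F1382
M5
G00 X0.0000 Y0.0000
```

y_svg = 214.8605 − y_m.

[1] S975→`#0000ff` (cut); open run; points: 238.6301,43.1664 45.7401,186.6487 88.9506,97.5242 198.4654,169.4524 206.4097,8.9223 127.5759,150.3449

[2] S303→`#000000` (engrave); open run; points: 60.4763,184.2626 72.5178,189.4102 83.7609,183.7935 93.3692,170.6784 100.5064,153.3309

[3] S975→`#0000ff` (cut); open run; points: 218.1408,167.2511 167.0136,25.4843

<svg xmlns="http://www.w3.org/2000/svg" width="248.4619mm" height="214.8605mm" viewBox="0 0 248.4619 214.8605">
  <polyline points="238.6301,43.1664 45.7401,186.6487 88.9506,97.5242 198.4654,169.4524 206.4097,8.9223 127.5759,150.3449" fill="none" stroke="#0000ff"/>
  <polyline points="60.4763,184.2626 72.5178,189.4102 83.7609,183.7935 93.3692,170.6784 100.5064,153.3309" fill="none" stroke="#000000"/>
  <polyline points="218.1408,167.2511 167.0136,25.4843" fill="none" stroke="#0000ff"/>
</svg>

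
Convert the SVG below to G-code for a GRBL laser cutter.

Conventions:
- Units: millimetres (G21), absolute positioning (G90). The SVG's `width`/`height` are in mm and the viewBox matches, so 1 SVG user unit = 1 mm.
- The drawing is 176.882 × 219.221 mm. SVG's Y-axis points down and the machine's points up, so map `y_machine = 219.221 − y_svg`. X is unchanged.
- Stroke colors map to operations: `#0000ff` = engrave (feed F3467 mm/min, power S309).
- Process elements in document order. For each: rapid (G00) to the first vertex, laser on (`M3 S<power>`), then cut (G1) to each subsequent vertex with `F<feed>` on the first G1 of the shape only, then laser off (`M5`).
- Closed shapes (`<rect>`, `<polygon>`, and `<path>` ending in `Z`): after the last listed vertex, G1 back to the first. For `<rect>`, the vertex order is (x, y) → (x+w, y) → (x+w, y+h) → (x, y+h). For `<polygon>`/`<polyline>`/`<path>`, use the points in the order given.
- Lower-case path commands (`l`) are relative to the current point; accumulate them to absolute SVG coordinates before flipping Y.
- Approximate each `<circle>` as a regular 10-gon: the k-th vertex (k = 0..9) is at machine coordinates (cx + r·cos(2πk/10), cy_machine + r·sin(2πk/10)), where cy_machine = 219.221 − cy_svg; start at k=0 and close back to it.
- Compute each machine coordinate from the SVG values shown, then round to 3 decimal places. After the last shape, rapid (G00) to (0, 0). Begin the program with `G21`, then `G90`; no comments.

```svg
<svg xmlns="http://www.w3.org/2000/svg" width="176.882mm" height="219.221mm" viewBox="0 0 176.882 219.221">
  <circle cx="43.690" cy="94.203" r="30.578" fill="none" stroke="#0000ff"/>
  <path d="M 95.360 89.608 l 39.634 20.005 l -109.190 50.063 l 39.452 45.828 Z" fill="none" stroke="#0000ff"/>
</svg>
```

viewBox `0 0 176.882 219.221` with mm width/height → 1 unit = 1 mm. Flip: y_m = 219.221 − y_svg.

**Shape 1** — `<circle>` circle, stroke `#0000ff` → engrave (S309, F3467). Machine vertices: (74.268,125.018) → (68.428,142.991) → (53.139,154.099) → (34.241,154.099) → (18.952,142.991) → (13.112,125.018) → (18.952,107.045) → (34.241,95.937) → (53.139,95.937) → (68.428,107.045) → (74.268,125.018). Closed: final G1 returns to the first vertex.

**Shape 2** — `<path>` closed polygon, stroke `#0000ff` → engrave (S309, F3467). Machine vertices: (95.360,129.613) → (134.994,109.608) → (25.804,59.545) → (65.256,13.717) → (95.360,129.613). Closed: final G1 returns to the first vertex.

G21
G90
G00 X74.268 Y125.018
M3 S309
G1 X68.428 Y142.991 F3467
G1 X53.139 Y154.099
G1 X34.241 Y154.099
G1 X18.952 Y142.991
G1 X13.112 Y125.018
G1 X18.952 Y107.045
G1 X34.241 Y95.937
G1 X53.139 Y95.937
G1 X68.428 Y107.045
G1 X74.268 Y125.018
M5
G00 X95.360 Y129.613
M3 S309
G1 X134.994 Y109.608 F3467
G1 X25.804 Y59.545
G1 X65.256 Y13.717
G1 X95.360 Y129.613
M5
G00 X0.000 Y0.000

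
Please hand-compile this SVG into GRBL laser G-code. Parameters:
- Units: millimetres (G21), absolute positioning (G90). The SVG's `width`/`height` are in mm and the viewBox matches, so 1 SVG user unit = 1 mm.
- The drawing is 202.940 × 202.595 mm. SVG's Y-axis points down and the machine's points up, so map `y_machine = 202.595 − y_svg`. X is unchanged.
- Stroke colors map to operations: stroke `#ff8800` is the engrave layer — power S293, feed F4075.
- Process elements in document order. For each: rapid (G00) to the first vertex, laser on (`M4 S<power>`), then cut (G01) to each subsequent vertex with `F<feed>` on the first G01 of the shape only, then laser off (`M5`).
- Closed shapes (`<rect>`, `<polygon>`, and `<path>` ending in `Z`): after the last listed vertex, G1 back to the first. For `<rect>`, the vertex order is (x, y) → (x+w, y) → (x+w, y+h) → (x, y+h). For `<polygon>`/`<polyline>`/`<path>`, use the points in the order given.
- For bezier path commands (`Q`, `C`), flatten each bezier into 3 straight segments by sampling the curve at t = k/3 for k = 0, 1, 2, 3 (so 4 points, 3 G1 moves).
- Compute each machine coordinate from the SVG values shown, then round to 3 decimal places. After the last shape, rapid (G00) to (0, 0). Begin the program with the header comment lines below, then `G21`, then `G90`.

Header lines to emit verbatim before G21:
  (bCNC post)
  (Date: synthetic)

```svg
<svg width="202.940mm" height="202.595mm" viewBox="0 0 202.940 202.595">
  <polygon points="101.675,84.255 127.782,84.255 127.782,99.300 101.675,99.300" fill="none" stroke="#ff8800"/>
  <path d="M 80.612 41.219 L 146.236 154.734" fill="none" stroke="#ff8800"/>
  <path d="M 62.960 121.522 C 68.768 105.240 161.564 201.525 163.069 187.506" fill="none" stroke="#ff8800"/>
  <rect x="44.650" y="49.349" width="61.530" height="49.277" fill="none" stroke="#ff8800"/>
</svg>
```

(bCNC post)
(Date: synthetic)
G21
G90
G00 X101.675 Y118.340
M4 S293
G01 X127.782 Y118.340 F4075
G01 X127.782 Y103.295
G01 X101.675 Y103.295
G01 X101.675 Y118.340
M5
G00 X80.612 Y161.376
M4 S293
G01 X146.236 Y47.861 F4075
M5
G00 X62.960 Y81.073
M4 S293
G01 X91.161 Y68.087 F4075
G01 X137.737 Y29.584
G01 X163.069 Y15.089
M5
G00 X44.650 Y153.246
M4 S293
G01 X106.180 Y153.246 F4075
G01 X106.180 Y103.969
G01 X44.650 Y103.969
G01 X44.650 Y153.246
M5
G00 X0.000 Y0.000

Since the viewBox matches the mm dimensions, user units are millimetres directly. The only transform is the Y-flip y_m = 202.595 − y_svg.

Shape 1 is a rectangle drawn with `<polygon>`. Its stroke #ff8800 means engrave at S293, F4075. After flipping Y the toolpath is (101.675,118.340) → (127.782,118.340) → (127.782,103.295) → (101.675,103.295) → (101.675,118.340), returning to the start.

Shape 2 is a line segment drawn with `<path>`. Its stroke #ff8800 means engrave at S293, F4075. After flipping Y the toolpath is (80.612,161.376) → (146.236,47.861).

Shape 3 is a cubic bezier drawn with `<path>`. Its stroke #ff8800 means engrave at S293, F4075. After flipping Y the toolpath is (62.960,81.073) → (91.161,68.087) → (137.737,29.584) → (163.069,15.089).

Shape 4 is a rectangle drawn with `<rect>`. Its stroke #ff8800 means engrave at S293, F4075. After flipping Y the toolpath is (44.650,153.246) → (106.180,153.246) → (106.180,103.969) → (44.650,103.969) → (44.650,153.246), returning to the start.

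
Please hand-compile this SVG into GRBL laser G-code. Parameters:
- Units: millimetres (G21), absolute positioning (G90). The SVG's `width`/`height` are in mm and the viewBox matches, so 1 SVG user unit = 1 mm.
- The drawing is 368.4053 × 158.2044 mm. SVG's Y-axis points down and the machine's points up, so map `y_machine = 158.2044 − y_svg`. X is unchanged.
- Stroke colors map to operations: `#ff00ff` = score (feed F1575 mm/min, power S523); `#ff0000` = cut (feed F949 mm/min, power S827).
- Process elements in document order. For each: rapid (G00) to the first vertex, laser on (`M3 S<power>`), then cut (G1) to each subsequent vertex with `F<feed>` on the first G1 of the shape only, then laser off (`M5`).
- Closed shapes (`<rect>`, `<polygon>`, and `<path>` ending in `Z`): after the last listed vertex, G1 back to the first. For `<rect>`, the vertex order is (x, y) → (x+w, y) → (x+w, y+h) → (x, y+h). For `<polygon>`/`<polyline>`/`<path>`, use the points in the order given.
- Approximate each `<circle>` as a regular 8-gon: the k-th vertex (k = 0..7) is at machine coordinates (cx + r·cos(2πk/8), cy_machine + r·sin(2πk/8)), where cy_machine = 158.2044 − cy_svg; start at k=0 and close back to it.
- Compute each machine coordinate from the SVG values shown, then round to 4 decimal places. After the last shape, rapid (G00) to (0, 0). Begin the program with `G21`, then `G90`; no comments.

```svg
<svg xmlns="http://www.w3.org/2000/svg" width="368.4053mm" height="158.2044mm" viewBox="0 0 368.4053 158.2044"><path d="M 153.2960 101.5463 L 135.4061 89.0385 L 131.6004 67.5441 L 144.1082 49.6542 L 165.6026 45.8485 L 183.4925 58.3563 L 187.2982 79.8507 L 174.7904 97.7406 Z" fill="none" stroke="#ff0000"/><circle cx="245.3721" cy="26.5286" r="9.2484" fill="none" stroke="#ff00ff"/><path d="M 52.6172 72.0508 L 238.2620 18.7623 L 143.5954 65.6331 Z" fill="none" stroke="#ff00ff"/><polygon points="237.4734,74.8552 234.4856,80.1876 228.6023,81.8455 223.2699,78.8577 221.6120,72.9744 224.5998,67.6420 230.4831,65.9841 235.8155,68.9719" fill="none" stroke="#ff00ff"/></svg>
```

1 u = 1 mm; y_m = 158.2044 − y.

[1] `<path>` regular polygon, #ff0000→cut S827 F949: (153.2960,56.6581) → (135.4061,69.1659) → (131.6004,90.6603) → (144.1082,108.5502) → (165.6026,112.3559) → (183.4925,99.8481) → (187.2982,78.3537) → (174.7904,60.4638) → (153.2960,56.6581) (closed)

[2] `<circle>` circle, #ff00ff→score S523 F1575: (254.6205,131.6758) → (251.9117,138.2154) → (245.3721,140.9242) → (238.8325,138.2154) → (236.1237,131.6758) → (238.8325,125.1362) → (245.3721,122.4274) → (251.9117,125.1362) → (254.6205,131.6758) (closed)

[3] `<path>` closed polygon, #ff00ff→score S523 F1575: (52.6172,86.1536) → (238.2620,139.4421) → (143.5954,92.5713) → (52.6172,86.1536) (closed)

[4] `<polygon>` regular polygon, #ff00ff→score S523 F1575: (237.4734,83.3492) → (234.4856,78.0168) → (228.6023,76.3589) → (223.2699,79.3467) → (221.6120,85.2300) → (224.5998,90.5624) → (230.4831,92.2203) → (235.8155,89.2325) → (237.4734,83.3492) (closed)

G21
G90
G00 X153.2960 Y56.6581
M3 S827
G1 X135.4061 Y69.1659 F949
G1 X131.6004 Y90.6603
G1 X144.1082 Y108.5502
G1 X165.6026 Y112.3559
G1 X183.4925 Y99.8481
G1 X187.2982 Y78.3537
G1 X174.7904 Y60.4638
G1 X153.2960 Y56.6581
M5
G00 X254.6205 Y131.6758
M3 S523
G1 X251.9117 Y138.2154 F1575
G1 X245.3721 Y140.9242
G1 X238.8325 Y138.2154
G1 X236.1237 Y131.6758
G1 X238.8325 Y125.1362
G1 X245.3721 Y122.4274
G1 X251.9117 Y125.1362
G1 X254.6205 Y131.6758
M5
G00 X52.6172 Y86.1536
M3 S523
G1 X238.2620 Y139.4421 F1575
G1 X143.5954 Y92.5713
G1 X52.6172 Y86.1536
M5
G00 X237.4734 Y83.3492
M3 S523
G1 X234.4856 Y78.0168 F1575
G1 X228.6023 Y76.3589
G1 X223.2699 Y79.3467
G1 X221.6120 Y85.2300
G1 X224.5998 Y90.5624
G1 X230.4831 Y92.2203
G1 X235.8155 Y89.2325
G1 X237.4734 Y83.3492
M5
G00 X0.0000 Y0.0000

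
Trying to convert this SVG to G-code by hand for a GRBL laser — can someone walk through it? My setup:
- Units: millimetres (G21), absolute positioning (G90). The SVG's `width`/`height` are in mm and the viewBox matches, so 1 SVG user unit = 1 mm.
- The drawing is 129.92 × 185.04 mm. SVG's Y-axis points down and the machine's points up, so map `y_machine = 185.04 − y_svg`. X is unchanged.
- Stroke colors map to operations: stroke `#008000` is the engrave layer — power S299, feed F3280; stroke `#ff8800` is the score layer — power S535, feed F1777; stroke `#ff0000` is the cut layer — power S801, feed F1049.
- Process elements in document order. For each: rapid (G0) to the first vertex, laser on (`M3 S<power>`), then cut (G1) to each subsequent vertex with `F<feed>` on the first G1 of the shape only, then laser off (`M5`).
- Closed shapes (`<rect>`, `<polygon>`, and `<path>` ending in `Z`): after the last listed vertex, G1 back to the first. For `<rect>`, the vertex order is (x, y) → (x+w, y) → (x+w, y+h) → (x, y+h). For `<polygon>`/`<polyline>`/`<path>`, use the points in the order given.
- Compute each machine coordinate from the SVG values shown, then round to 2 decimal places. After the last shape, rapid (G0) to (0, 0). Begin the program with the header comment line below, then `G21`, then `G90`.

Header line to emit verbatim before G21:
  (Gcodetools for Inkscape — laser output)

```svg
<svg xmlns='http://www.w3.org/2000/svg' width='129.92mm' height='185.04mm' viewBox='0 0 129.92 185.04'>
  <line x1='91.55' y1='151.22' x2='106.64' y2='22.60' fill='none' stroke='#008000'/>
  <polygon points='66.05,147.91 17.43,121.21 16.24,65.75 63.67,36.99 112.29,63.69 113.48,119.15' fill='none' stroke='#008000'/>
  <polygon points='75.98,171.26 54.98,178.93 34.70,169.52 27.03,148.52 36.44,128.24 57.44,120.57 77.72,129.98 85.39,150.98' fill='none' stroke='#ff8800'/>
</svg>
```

1 u = 1 mm; y_m = 185.04 − y.

[1] `<line>` line segment, #008000→engrave S299 F3280: (91.55,33.82) → (106.64,162.44)

[2] `<polygon>` regular polygon, #008000→engrave S299 F3280: (66.05,37.13) → (17.43,63.83) → (16.24,119.29) → (63.67,148.05) → (112.29,121.35) → (113.48,65.89) → (66.05,37.13) (closed)

[3] `<polygon>` regular polygon, #ff8800→score S535 F1777: (75.98,13.78) → (54.98,6.11) → (34.70,15.52) → (27.03,36.52) → (36.44,56.80) → (57.44,64.47) → (77.72,55.06) → (85.39,34.06) → (75.98,13.78) (closed)

(Gcodetools for Inkscape — laser output)
G21
G90
G0 X91.55 Y33.82
M3 S299
G1 X106.64 Y162.44 F3280
M5
G0 X66.05 Y37.13
M3 S299
G1 X17.43 Y63.83 F3280
G1 X16.24 Y119.29
G1 X63.67 Y148.05
G1 X112.29 Y121.35
G1 X113.48 Y65.89
G1 X66.05 Y37.13
M5
G0 X75.98 Y13.78
M3 S535
G1 X54.98 Y6.11 F1777
G1 X34.70 Y15.52
G1 X27.03 Y36.52
G1 X36.44 Y56.80
G1 X57.44 Y64.47
G1 X77.72 Y55.06
G1 X85.39 Y34.06
G1 X75.98 Y13.78
M5
G0 X0.00 Y0.00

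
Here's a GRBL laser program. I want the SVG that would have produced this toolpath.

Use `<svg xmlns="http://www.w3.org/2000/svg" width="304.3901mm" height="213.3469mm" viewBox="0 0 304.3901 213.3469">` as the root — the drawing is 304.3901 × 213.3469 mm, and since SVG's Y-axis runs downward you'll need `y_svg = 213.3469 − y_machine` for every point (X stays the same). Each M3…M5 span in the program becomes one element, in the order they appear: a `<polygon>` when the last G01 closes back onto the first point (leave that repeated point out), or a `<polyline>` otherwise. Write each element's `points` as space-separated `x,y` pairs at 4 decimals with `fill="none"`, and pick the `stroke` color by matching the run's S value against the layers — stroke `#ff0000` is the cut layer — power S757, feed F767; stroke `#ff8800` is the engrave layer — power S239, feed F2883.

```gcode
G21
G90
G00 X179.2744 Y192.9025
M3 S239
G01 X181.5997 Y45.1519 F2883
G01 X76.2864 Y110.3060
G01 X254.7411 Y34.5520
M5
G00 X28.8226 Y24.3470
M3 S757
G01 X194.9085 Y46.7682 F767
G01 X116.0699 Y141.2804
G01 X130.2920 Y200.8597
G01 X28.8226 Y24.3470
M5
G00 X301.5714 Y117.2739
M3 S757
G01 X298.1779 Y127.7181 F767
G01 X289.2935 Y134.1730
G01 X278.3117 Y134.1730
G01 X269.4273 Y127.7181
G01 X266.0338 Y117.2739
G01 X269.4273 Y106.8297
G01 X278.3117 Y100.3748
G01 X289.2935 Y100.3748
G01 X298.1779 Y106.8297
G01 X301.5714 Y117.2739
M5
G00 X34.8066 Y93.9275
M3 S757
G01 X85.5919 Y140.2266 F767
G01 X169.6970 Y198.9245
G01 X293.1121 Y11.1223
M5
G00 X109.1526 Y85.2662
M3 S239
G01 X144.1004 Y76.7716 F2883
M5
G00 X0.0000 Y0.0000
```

<svg xmlns="http://www.w3.org/2000/svg" width="304.3901mm" height="213.3469mm" viewBox="0 0 304.3901 213.3469">
  <polyline points="179.2744,20.4444 181.5997,168.1950 76.2864,103.0409 254.7411,178.7949" fill="none" stroke="#ff8800"/>
  <polygon points="28.8226,188.9999 194.9085,166.5787 116.0699,72.0665 130.2920,12.4872" fill="none" stroke="#ff0000"/>
  <polygon points="301.5714,96.0730 298.1779,85.6288 289.2935,79.1739 278.3117,79.1739 269.4273,85.6288 266.0338,96.0730 269.4273,106.5172 278.3117,112.9721 289.2935,112.9721 298.1779,106.5172" fill="none" stroke="#ff0000"/>
  <polyline points="34.8066,119.4194 85.5919,73.1203 169.6970,14.4224 293.1121,202.2246" fill="none" stroke="#ff0000"/>
  <polyline points="109.1526,128.0807 144.1004,136.5753" fill="none" stroke="#ff8800"/>
</svg>

Each laser-on run becomes one SVG element. Flip Y back into SVG space with y_svg = 213.3469 − y_machine.

Run 1: S239 ⇒ engrave layer `#ff8800`. The run is open, so emit a `<polyline>` with points (Y-flipped): 179.2744,20.4444 181.5997,168.1950 76.2864,103.0409 254.7411,178.7949.

Run 2: the run's S757 means `#ff0000` (cut). The run returns to its start, so emit a `<polygon>` with points (Y-flipped): 28.8226,188.9999 194.9085,166.5787 116.0699,72.0665 130.2920,12.4872.

Run 3: S757 ⇒ cut layer `#ff0000`. The run returns to its start, so emit a `<polygon>` with points (Y-flipped): 301.5714,96.0730 298.1779,85.6288 289.2935,79.1739 278.3117,79.1739 269.4273,85.6288 266.0338,96.0730 269.4273,106.5172 278.3117,112.9721 289.2935,112.9721 298.1779,106.5172.

Run 4: S757 ⇒ cut layer `#ff0000`. The run is open, so emit a `<polyline>` with points (Y-flipped): 34.8066,119.4194 85.5919,73.1203 169.6970,14.4224 293.1121,202.2246.

Run 5: S239 ⇒ engrave layer `#ff8800`. The run is open, so emit a `<polyline>` with points (Y-flipped): 109.1526,128.0807 144.1004,136.5753.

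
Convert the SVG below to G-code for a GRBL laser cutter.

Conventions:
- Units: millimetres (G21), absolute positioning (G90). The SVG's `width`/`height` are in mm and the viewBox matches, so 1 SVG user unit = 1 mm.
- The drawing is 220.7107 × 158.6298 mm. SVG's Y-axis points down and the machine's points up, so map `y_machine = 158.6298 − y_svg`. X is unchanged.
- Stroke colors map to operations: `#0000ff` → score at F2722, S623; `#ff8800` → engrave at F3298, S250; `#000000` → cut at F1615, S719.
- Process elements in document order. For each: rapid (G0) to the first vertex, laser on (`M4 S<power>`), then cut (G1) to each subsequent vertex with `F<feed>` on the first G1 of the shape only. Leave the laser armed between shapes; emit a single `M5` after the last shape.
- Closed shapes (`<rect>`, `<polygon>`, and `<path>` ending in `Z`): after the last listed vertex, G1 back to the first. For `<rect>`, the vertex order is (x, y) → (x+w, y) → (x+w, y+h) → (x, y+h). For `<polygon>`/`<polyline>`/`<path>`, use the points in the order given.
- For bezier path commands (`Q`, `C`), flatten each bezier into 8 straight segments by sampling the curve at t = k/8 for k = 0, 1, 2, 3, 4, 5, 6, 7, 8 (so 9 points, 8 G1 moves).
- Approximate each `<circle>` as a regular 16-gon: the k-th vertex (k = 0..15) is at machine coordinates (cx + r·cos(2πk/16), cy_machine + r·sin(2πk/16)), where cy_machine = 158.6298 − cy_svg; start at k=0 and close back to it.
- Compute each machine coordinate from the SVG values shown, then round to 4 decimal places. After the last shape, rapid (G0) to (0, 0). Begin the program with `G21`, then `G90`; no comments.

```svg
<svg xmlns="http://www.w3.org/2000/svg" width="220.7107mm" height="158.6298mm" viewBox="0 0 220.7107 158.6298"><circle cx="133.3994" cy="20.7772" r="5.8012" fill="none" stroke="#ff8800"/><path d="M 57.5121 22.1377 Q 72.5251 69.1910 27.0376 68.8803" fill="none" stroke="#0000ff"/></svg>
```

1 u = 1 mm; y_m = 158.6298 − y.

[1] `<circle>` circle, #ff8800→engrave S250 F3298: (139.2006,137.8526) → (138.7590,140.0726) → (137.5015,141.9547) → (135.6194,143.2122) → (133.3994,143.6538) → (131.1794,143.2122) → (129.2973,141.9547) → (128.0398,140.0726) → (127.5982,137.8526) → (128.0398,135.6326) → (129.2973,133.7505) → (131.1794,132.4930) → (133.3994,132.0514) → (135.6194,132.4930) → (137.5015,133.7505) → (138.7590,135.6326) → (139.2006,137.8526) (closed)

[2] `<path>` quadratic bezier, #0000ff→score S623 F2722: (57.5121,136.4921) → (60.3200,125.4688) → (61.2373,115.9257) → (60.2640,107.8627) → (57.4000,101.2798) → (52.6453,96.1770) → (46.0001,92.5544) → (37.4642,90.4119) → (27.0376,89.7495)

G21
G90
G0 X139.2006 Y137.8526
M4 S250
G1 X138.7590 Y140.0726 F3298
G1 X137.5015 Y141.9547
G1 X135.6194 Y143.2122
G1 X133.3994 Y143.6538
G1 X131.1794 Y143.2122
G1 X129.2973 Y141.9547
G1 X128.0398 Y140.0726
G1 X127.5982 Y137.8526
G1 X128.0398 Y135.6326
G1 X129.2973 Y133.7505
G1 X131.1794 Y132.4930
G1 X133.3994 Y132.0514
G1 X135.6194 Y132.4930
G1 X137.5015 Y133.7505
G1 X138.7590 Y135.6326
G1 X139.2006 Y137.8526
G0 X57.5121 Y136.4921
M4 S623
G1 X60.3200 Y125.4688 F2722
G1 X61.2373 Y115.9257
G1 X60.2640 Y107.8627
G1 X57.4000 Y101.2798
G1 X52.6453 Y96.1770
G1 X46.0001 Y92.5544
G1 X37.4642 Y90.4119
G1 X27.0376 Y89.7495
M5
G0 X0.0000 Y0.0000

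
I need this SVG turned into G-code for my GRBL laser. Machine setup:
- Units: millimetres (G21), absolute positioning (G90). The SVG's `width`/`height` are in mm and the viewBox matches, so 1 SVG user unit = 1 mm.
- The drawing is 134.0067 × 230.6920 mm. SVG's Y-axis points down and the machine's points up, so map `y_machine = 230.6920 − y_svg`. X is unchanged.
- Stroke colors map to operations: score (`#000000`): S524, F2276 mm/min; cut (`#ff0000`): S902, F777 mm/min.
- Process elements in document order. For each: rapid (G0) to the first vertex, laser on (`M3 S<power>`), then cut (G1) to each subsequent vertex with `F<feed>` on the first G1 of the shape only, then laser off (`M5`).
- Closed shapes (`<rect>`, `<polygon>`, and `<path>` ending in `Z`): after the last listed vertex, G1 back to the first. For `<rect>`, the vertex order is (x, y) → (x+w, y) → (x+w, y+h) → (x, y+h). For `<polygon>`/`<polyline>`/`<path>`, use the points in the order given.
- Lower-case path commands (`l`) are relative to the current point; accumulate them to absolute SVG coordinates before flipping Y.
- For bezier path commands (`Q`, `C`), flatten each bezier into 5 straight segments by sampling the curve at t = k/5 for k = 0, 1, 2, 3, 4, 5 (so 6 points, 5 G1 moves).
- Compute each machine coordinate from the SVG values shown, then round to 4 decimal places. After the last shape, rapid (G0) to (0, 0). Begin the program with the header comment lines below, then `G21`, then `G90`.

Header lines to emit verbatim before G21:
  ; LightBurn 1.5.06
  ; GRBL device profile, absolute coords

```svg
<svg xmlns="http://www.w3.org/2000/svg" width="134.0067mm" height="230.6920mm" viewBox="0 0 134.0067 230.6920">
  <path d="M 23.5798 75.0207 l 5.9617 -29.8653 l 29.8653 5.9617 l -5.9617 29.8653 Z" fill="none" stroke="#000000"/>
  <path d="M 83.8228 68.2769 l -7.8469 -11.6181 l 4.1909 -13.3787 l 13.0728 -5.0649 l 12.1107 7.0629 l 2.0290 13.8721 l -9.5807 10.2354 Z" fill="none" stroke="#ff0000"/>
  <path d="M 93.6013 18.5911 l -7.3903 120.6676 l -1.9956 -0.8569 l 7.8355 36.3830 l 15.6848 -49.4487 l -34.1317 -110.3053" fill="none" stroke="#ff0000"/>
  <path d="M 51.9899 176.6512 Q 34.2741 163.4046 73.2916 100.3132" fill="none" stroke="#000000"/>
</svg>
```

1 u = 1 mm; y_m = 230.6920 − y.

[1] `<path>` regular polygon, #000000→score S524 F2276: (23.5798,155.6713) → (29.5415,185.5366) → (59.4068,179.5749) → (53.4451,149.7096) → (23.5798,155.6713) (closed)

[2] `<path>` regular polygon, #ff0000→cut S902 F777: (83.8228,162.4151) → (75.9759,174.0332) → (80.1668,187.4119) → (93.2396,192.4768) → (105.3503,185.4139) → (107.3793,171.5418) → (97.7986,161.3064) → (83.8228,162.4151) (closed)

[3] `<path>` open polyline, #ff0000→cut S902 F777: (93.6013,212.1009) → (86.2110,91.4333) → (84.2154,92.2902) → (92.0509,55.9072) → (107.7357,105.3559) → (73.6040,215.6612)

[4] `<path>` quadratic bezier, #000000→score S524 F2276: (51.9899,54.0408) → (47.1729,61.3332) → (46.8946,72.6132) → (51.1549,87.8808) → (59.9539,107.1360) → (73.2916,130.3788)

; LightBurn 1.5.06
; GRBL device profile, absolute coords
G21
G90
G0 X23.5798 Y155.6713
M3 S524
G1 X29.5415 Y185.5366 F2276
G1 X59.4068 Y179.5749
G1 X53.4451 Y149.7096
G1 X23.5798 Y155.6713
M5
G0 X83.8228 Y162.4151
M3 S902
G1 X75.9759 Y174.0332 F777
G1 X80.1668 Y187.4119
G1 X93.2396 Y192.4768
G1 X105.3503 Y185.4139
G1 X107.3793 Y171.5418
G1 X97.7986 Y161.3064
G1 X83.8228 Y162.4151
M5
G0 X93.6013 Y212.1009
M3 S902
G1 X86.2110 Y91.4333 F777
G1 X84.2154 Y92.2902
G1 X92.0509 Y55.9072
G1 X107.7357 Y105.3559
G1 X73.6040 Y215.6612
M5
G0 X51.9899 Y54.0408
M3 S524
G1 X47.1729 Y61.3332 F2276
G1 X46.8946 Y72.6132
G1 X51.1549 Y87.8808
G1 X59.9539 Y107.1360
G1 X73.2916 Y130.3788
M5
G0 X0.0000 Y0.0000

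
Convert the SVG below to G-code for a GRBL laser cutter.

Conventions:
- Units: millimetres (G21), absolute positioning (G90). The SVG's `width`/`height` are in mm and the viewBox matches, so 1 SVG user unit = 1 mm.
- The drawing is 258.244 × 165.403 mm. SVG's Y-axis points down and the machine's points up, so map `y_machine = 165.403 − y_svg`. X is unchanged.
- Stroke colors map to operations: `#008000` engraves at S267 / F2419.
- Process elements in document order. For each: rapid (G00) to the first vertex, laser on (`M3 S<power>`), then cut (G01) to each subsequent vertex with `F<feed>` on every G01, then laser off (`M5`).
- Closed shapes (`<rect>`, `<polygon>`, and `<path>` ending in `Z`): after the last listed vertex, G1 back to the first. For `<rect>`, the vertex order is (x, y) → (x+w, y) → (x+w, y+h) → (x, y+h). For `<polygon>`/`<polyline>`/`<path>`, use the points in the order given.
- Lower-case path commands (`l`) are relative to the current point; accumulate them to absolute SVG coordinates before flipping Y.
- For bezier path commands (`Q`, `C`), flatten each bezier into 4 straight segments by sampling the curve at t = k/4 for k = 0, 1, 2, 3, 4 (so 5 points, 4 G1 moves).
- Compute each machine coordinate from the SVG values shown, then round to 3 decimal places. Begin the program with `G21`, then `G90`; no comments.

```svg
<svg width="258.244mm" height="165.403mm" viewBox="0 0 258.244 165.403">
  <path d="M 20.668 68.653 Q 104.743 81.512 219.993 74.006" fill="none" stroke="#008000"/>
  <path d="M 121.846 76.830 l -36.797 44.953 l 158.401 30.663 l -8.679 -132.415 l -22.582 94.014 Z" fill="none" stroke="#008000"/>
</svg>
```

G21
G90
G00 X20.668 Y96.750
M3 S267
G01 X64.654 Y91.593 F2419
G01 X112.537 Y88.982 F2419
G01 X164.316 Y88.917 F2419
G01 X219.993 Y91.397 F2419
M5
G00 X121.846 Y88.573
M3 S267
G01 X85.049 Y43.620 F2419
G01 X243.450 Y12.957 F2419
G01 X234.771 Y145.372 F2419
G01 X212.189 Y51.358 F2419
G01 X121.846 Y88.573 F2419
M5

Since the viewBox matches the mm dimensions, user units are millimetres directly. The only transform is the Y-flip y_m = 165.403 − y_svg.

Shape 1 is a quadratic bezier drawn with `<path>`. Its stroke #008000 means engrave at S267, F2419. After flipping Y the toolpath is (20.668,96.750) → (64.654,91.593) → (112.537,88.982) → (164.316,88.917) → (219.993,91.397).

Shape 2 is a closed polygon drawn with `<path>`. Its stroke #008000 means engrave at S267, F2419. After flipping Y the toolpath is (121.846,88.573) → (85.049,43.620) → (243.450,12.957) → (234.771,145.372) → (212.189,51.358) → (121.846,88.573), returning to the start.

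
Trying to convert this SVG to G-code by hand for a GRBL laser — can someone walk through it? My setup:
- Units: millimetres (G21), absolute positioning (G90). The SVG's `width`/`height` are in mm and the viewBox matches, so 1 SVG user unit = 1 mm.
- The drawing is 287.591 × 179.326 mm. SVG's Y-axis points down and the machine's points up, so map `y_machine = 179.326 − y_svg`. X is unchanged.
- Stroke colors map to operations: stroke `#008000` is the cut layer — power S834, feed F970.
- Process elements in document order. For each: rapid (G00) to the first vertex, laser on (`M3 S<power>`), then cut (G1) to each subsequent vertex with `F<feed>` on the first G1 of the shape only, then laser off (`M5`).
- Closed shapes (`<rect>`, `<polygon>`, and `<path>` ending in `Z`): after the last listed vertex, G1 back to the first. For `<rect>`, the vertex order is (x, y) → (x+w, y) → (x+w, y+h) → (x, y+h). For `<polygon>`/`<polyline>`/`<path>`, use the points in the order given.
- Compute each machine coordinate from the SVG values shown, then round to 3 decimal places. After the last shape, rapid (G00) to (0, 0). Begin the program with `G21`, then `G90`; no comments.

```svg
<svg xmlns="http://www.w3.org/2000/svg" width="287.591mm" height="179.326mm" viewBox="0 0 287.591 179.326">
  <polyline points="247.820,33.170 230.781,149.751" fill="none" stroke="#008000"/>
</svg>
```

viewBox `0 0 287.591 179.326` with mm width/height → 1 unit = 1 mm. Flip: y_m = 179.326 − y_svg.

**Shape 1** — `<polyline>` line segment, stroke `#008000` → cut (S834, F970). Machine vertices: (247.820,146.156) → (230.781,29.575). Open path.

G21
G90
G00 X247.820 Y146.156
M3 S834
G1 X230.781 Y29.575 F970
M5
G00 X0.000 Y0.000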